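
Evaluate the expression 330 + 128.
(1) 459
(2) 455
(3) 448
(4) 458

330 + 128 = 458
4) 458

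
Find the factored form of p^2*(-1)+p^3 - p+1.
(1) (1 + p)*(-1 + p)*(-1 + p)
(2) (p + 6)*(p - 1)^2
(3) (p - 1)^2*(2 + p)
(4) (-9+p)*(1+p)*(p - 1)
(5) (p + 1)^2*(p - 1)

We need to factor p^2*(-1)+p^3 - p+1.
The factored form is (1 + p)*(-1 + p)*(-1 + p).
1) (1 + p)*(-1 + p)*(-1 + p)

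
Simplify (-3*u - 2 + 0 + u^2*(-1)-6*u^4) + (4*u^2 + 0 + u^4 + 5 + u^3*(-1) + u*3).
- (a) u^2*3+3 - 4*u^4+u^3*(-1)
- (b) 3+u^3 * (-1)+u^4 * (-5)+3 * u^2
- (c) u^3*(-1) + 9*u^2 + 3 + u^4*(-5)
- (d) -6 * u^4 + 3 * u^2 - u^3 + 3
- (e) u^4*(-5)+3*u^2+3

Adding the polynomials and combining like terms:
(-3*u - 2 + 0 + u^2*(-1) - 6*u^4) + (4*u^2 + 0 + u^4 + 5 + u^3*(-1) + u*3)
= 3+u^3 * (-1)+u^4 * (-5)+3 * u^2
b) 3+u^3 * (-1)+u^4 * (-5)+3 * u^2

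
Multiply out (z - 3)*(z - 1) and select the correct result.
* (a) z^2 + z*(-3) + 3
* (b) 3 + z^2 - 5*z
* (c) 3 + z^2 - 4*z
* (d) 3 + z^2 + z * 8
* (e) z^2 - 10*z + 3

Expanding (z - 3)*(z - 1):
= 3 + z^2 - 4*z
c) 3 + z^2 - 4*z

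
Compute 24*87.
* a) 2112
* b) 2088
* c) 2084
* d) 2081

24 * 87 = 2088
b) 2088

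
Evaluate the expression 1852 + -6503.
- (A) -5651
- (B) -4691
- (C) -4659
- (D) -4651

1852 + -6503 = -4651
D) -4651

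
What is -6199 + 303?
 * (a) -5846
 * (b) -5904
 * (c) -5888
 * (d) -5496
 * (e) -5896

-6199 + 303 = -5896
e) -5896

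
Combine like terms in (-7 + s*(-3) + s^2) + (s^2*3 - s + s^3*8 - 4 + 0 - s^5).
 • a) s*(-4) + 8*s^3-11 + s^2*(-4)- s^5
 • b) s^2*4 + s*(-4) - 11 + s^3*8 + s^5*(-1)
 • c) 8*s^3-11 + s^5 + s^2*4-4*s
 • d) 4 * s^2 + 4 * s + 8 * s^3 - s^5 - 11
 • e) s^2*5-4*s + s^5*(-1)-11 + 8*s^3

Adding the polynomials and combining like terms:
(-7 + s*(-3) + s^2) + (s^2*3 - s + s^3*8 - 4 + 0 - s^5)
= s^2*4 + s*(-4) - 11 + s^3*8 + s^5*(-1)
b) s^2*4 + s*(-4) - 11 + s^3*8 + s^5*(-1)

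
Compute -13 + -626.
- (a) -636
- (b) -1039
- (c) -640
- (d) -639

-13 + -626 = -639
d) -639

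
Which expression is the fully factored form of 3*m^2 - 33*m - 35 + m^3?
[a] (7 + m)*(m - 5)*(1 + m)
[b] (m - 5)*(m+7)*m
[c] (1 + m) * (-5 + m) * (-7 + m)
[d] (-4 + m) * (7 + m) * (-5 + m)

We need to factor 3*m^2 - 33*m - 35 + m^3.
The factored form is (7 + m)*(m - 5)*(1 + m).
a) (7 + m)*(m - 5)*(1 + m)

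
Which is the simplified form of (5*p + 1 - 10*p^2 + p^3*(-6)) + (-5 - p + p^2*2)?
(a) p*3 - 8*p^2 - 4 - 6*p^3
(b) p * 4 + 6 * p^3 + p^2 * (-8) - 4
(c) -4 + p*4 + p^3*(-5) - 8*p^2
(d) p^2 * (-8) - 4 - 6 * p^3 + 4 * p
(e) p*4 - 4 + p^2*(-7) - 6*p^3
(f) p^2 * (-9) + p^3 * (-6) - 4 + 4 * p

Adding the polynomials and combining like terms:
(5*p + 1 - 10*p^2 + p^3*(-6)) + (-5 - p + p^2*2)
= p^2 * (-8) - 4 - 6 * p^3 + 4 * p
d) p^2 * (-8) - 4 - 6 * p^3 + 4 * p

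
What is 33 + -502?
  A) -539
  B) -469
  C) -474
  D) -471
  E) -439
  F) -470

33 + -502 = -469
B) -469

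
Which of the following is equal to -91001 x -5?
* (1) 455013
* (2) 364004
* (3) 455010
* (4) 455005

-91001 * -5 = 455005
4) 455005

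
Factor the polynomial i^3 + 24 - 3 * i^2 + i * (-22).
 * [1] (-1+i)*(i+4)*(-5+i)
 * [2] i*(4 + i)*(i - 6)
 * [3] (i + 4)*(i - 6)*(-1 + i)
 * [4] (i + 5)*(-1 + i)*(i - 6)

We need to factor i^3 + 24 - 3 * i^2 + i * (-22).
The factored form is (i + 4)*(i - 6)*(-1 + i).
3) (i + 4)*(i - 6)*(-1 + i)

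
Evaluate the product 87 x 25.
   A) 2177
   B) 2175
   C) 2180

87 * 25 = 2175
B) 2175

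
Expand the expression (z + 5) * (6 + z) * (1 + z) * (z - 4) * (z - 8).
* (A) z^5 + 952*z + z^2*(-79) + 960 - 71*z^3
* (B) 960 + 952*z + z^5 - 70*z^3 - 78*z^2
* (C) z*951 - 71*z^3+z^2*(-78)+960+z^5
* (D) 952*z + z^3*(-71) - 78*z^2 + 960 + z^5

Expanding (z + 5) * (6 + z) * (1 + z) * (z - 4) * (z - 8):
= 952*z + z^3*(-71) - 78*z^2 + 960 + z^5
D) 952*z + z^3*(-71) - 78*z^2 + 960 + z^5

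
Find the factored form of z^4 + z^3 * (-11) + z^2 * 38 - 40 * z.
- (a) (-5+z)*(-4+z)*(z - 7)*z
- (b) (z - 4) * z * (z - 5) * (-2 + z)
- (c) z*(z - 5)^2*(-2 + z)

We need to factor z^4 + z^3 * (-11) + z^2 * 38 - 40 * z.
The factored form is (z - 4) * z * (z - 5) * (-2 + z).
b) (z - 4) * z * (z - 5) * (-2 + z)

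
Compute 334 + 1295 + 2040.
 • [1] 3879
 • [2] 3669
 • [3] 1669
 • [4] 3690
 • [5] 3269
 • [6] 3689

First: 334 + 1295 = 1629
Then: 1629 + 2040 = 3669
2) 3669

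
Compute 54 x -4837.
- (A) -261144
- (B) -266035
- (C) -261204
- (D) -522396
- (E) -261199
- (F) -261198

54 * -4837 = -261198
F) -261198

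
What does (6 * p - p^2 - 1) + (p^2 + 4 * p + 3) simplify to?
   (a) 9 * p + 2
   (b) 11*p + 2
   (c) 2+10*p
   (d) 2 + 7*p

Adding the polynomials and combining like terms:
(6*p - p^2 - 1) + (p^2 + 4*p + 3)
= 2+10*p
c) 2+10*p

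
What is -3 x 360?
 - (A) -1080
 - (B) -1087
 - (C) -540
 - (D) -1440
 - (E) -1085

-3 * 360 = -1080
A) -1080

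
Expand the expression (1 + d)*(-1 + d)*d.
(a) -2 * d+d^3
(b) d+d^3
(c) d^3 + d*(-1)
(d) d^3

Expanding (1 + d)*(-1 + d)*d:
= d^3 + d*(-1)
c) d^3 + d*(-1)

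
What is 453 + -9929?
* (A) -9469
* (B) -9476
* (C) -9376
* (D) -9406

453 + -9929 = -9476
B) -9476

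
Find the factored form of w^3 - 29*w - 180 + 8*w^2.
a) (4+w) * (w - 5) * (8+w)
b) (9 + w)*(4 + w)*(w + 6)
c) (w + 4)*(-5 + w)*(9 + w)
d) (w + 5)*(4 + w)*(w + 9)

We need to factor w^3 - 29*w - 180 + 8*w^2.
The factored form is (w + 4)*(-5 + w)*(9 + w).
c) (w + 4)*(-5 + w)*(9 + w)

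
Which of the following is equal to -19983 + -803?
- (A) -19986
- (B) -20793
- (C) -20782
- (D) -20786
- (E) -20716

-19983 + -803 = -20786
D) -20786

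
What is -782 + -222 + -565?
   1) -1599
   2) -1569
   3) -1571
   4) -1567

First: -782 + -222 = -1004
Then: -1004 + -565 = -1569
2) -1569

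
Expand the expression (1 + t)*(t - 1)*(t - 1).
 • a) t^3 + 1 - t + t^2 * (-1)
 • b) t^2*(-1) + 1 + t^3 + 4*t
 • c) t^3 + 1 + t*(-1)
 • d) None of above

Expanding (1 + t)*(t - 1)*(t - 1):
= t^3 + 1 - t + t^2 * (-1)
a) t^3 + 1 - t + t^2 * (-1)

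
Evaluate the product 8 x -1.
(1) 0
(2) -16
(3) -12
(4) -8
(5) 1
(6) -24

8 * -1 = -8
4) -8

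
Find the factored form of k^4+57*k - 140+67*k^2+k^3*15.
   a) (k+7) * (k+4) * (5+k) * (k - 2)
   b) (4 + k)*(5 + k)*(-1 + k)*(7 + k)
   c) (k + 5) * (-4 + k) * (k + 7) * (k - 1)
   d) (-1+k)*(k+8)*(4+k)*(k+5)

We need to factor k^4+57*k - 140+67*k^2+k^3*15.
The factored form is (4 + k)*(5 + k)*(-1 + k)*(7 + k).
b) (4 + k)*(5 + k)*(-1 + k)*(7 + k)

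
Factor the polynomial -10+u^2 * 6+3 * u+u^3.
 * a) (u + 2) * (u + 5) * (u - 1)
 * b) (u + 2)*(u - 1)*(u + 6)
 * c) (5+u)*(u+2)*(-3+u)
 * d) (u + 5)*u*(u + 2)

We need to factor -10+u^2 * 6+3 * u+u^3.
The factored form is (u + 2) * (u + 5) * (u - 1).
a) (u + 2) * (u + 5) * (u - 1)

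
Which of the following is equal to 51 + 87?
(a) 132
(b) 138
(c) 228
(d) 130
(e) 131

51 + 87 = 138
b) 138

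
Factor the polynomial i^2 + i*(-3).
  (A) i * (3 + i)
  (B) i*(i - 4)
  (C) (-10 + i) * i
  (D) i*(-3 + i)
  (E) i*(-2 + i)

We need to factor i^2 + i*(-3).
The factored form is i*(-3 + i).
D) i*(-3 + i)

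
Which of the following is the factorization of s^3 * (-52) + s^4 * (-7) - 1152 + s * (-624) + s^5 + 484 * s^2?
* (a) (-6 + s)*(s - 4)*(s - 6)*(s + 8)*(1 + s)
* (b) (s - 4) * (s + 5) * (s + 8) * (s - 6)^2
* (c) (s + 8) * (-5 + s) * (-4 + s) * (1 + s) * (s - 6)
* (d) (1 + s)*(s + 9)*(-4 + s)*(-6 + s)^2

We need to factor s^3 * (-52) + s^4 * (-7) - 1152 + s * (-624) + s^5 + 484 * s^2.
The factored form is (-6 + s)*(s - 4)*(s - 6)*(s + 8)*(1 + s).
a) (-6 + s)*(s - 4)*(s - 6)*(s + 8)*(1 + s)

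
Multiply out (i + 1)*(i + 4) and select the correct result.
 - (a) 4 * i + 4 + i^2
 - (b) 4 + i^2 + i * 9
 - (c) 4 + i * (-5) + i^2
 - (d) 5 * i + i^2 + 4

Expanding (i + 1)*(i + 4):
= 5 * i + i^2 + 4
d) 5 * i + i^2 + 4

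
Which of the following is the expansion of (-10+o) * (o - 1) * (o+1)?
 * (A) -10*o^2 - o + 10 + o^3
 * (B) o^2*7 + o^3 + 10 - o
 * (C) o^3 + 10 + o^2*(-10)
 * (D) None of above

Expanding (-10+o) * (o - 1) * (o+1):
= -10*o^2 - o + 10 + o^3
A) -10*o^2 - o + 10 + o^3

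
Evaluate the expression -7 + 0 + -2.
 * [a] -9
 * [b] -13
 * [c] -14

First: -7 + 0 = -7
Then: -7 + -2 = -9
a) -9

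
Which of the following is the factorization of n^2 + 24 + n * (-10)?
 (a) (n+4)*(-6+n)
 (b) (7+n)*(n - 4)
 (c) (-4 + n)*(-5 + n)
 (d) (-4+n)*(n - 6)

We need to factor n^2 + 24 + n * (-10).
The factored form is (-4+n)*(n - 6).
d) (-4+n)*(n - 6)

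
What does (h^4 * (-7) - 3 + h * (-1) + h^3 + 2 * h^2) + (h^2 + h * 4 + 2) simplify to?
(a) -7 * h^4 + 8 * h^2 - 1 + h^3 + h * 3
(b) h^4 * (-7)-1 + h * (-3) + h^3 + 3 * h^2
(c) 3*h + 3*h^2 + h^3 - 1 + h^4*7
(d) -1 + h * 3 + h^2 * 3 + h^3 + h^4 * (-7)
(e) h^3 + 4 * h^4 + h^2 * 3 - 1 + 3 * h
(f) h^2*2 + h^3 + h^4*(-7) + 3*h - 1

Adding the polynomials and combining like terms:
(h^4*(-7) - 3 + h*(-1) + h^3 + 2*h^2) + (h^2 + h*4 + 2)
= -1 + h * 3 + h^2 * 3 + h^3 + h^4 * (-7)
d) -1 + h * 3 + h^2 * 3 + h^3 + h^4 * (-7)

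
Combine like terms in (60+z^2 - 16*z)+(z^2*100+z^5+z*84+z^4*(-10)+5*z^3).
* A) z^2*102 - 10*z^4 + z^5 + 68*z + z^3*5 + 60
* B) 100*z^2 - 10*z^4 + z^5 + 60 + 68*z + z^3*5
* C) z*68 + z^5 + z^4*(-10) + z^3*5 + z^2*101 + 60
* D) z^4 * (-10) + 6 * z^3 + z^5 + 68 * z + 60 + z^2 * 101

Adding the polynomials and combining like terms:
(60 + z^2 - 16*z) + (z^2*100 + z^5 + z*84 + z^4*(-10) + 5*z^3)
= z*68 + z^5 + z^4*(-10) + z^3*5 + z^2*101 + 60
C) z*68 + z^5 + z^4*(-10) + z^3*5 + z^2*101 + 60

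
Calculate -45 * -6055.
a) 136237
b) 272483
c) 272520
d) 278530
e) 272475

-45 * -6055 = 272475
e) 272475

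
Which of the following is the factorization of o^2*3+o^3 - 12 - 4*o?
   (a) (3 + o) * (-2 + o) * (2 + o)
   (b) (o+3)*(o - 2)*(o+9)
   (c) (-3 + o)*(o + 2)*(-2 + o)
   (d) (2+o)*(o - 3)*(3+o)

We need to factor o^2*3+o^3 - 12 - 4*o.
The factored form is (3 + o) * (-2 + o) * (2 + o).
a) (3 + o) * (-2 + o) * (2 + o)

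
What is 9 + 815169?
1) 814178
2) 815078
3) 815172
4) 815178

9 + 815169 = 815178
4) 815178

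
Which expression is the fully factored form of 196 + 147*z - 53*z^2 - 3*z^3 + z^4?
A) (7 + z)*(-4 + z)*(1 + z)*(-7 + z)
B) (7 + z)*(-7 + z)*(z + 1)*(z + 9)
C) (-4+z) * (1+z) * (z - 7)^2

We need to factor 196 + 147*z - 53*z^2 - 3*z^3 + z^4.
The factored form is (7 + z)*(-4 + z)*(1 + z)*(-7 + z).
A) (7 + z)*(-4 + z)*(1 + z)*(-7 + z)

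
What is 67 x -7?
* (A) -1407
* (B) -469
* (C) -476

67 * -7 = -469
B) -469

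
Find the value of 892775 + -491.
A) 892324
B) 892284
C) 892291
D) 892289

892775 + -491 = 892284
B) 892284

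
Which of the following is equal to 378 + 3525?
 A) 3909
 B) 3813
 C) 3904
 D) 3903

378 + 3525 = 3903
D) 3903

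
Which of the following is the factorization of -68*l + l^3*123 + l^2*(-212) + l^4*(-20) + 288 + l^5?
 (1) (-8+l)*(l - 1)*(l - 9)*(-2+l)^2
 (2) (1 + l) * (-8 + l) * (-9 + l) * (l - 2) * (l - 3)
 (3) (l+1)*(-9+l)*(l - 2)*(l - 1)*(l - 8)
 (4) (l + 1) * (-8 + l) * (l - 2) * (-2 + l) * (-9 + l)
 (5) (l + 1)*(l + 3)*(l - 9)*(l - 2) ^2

We need to factor -68*l + l^3*123 + l^2*(-212) + l^4*(-20) + 288 + l^5.
The factored form is (l + 1) * (-8 + l) * (l - 2) * (-2 + l) * (-9 + l).
4) (l + 1) * (-8 + l) * (l - 2) * (-2 + l) * (-9 + l)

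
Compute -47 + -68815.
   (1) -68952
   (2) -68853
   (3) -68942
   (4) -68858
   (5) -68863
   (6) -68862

-47 + -68815 = -68862
6) -68862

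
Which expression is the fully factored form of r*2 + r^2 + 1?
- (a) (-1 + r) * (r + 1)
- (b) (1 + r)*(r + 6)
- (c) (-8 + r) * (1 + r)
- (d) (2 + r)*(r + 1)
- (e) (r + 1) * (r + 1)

We need to factor r*2 + r^2 + 1.
The factored form is (r + 1) * (r + 1).
e) (r + 1) * (r + 1)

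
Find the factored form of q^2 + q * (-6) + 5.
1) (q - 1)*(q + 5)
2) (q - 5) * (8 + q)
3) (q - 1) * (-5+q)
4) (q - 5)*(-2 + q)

We need to factor q^2 + q * (-6) + 5.
The factored form is (q - 1) * (-5+q).
3) (q - 1) * (-5+q)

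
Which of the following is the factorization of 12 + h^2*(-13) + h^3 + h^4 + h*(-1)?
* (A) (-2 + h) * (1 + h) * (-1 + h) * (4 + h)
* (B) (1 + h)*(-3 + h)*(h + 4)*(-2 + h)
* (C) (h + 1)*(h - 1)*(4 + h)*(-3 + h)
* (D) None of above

We need to factor 12 + h^2*(-13) + h^3 + h^4 + h*(-1).
The factored form is (h + 1)*(h - 1)*(4 + h)*(-3 + h).
C) (h + 1)*(h - 1)*(4 + h)*(-3 + h)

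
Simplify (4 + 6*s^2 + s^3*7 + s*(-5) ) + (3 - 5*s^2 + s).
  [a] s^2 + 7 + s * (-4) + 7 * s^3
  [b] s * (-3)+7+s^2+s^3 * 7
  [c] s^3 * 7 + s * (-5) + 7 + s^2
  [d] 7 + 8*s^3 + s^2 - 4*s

Adding the polynomials and combining like terms:
(4 + 6*s^2 + s^3*7 + s*(-5)) + (3 - 5*s^2 + s)
= s^2 + 7 + s * (-4) + 7 * s^3
a) s^2 + 7 + s * (-4) + 7 * s^3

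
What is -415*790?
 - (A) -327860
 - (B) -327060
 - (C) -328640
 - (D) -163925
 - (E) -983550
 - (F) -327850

-415 * 790 = -327850
F) -327850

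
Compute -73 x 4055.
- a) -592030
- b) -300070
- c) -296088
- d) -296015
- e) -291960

-73 * 4055 = -296015
d) -296015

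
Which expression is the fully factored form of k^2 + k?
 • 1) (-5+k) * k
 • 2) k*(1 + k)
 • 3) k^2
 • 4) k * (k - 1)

We need to factor k^2 + k.
The factored form is k*(1 + k).
2) k*(1 + k)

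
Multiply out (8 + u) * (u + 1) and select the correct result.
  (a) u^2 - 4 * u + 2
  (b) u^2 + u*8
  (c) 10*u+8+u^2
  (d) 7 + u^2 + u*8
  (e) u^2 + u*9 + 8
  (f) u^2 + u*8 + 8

Expanding (8 + u) * (u + 1):
= u^2 + u*9 + 8
e) u^2 + u*9 + 8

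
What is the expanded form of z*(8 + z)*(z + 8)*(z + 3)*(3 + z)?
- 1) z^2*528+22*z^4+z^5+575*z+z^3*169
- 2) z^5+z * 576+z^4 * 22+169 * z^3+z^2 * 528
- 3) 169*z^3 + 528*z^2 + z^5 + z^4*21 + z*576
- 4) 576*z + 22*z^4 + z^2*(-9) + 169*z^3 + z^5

Expanding z*(8 + z)*(z + 8)*(z + 3)*(3 + z):
= z^5+z * 576+z^4 * 22+169 * z^3+z^2 * 528
2) z^5+z * 576+z^4 * 22+169 * z^3+z^2 * 528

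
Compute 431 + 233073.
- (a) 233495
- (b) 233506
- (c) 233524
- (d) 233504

431 + 233073 = 233504
d) 233504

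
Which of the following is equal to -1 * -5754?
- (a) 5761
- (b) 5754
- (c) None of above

-1 * -5754 = 5754
b) 5754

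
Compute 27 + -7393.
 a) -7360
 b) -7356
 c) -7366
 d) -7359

27 + -7393 = -7366
c) -7366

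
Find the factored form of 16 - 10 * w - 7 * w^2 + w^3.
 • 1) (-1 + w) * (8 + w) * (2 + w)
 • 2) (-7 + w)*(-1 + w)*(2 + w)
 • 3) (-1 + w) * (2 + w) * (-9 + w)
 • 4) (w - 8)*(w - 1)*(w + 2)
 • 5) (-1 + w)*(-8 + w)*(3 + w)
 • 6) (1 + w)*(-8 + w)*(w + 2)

We need to factor 16 - 10 * w - 7 * w^2 + w^3.
The factored form is (w - 8)*(w - 1)*(w + 2).
4) (w - 8)*(w - 1)*(w + 2)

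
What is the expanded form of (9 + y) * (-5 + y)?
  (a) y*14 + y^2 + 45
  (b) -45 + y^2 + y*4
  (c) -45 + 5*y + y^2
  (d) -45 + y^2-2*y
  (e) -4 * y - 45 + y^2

Expanding (9 + y) * (-5 + y):
= -45 + y^2 + y*4
b) -45 + y^2 + y*4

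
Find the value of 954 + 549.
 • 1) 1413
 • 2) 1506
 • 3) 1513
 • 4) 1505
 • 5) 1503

954 + 549 = 1503
5) 1503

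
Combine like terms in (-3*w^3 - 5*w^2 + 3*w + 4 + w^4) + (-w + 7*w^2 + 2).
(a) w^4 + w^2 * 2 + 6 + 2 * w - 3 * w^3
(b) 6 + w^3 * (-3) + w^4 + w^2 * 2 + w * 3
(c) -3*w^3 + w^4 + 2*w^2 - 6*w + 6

Adding the polynomials and combining like terms:
(-3*w^3 - 5*w^2 + 3*w + 4 + w^4) + (-w + 7*w^2 + 2)
= w^4 + w^2 * 2 + 6 + 2 * w - 3 * w^3
a) w^4 + w^2 * 2 + 6 + 2 * w - 3 * w^3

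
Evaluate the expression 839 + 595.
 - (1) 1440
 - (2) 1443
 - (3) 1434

839 + 595 = 1434
3) 1434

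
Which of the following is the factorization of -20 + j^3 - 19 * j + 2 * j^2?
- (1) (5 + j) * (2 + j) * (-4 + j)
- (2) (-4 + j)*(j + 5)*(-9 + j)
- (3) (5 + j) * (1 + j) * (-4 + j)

We need to factor -20 + j^3 - 19 * j + 2 * j^2.
The factored form is (5 + j) * (1 + j) * (-4 + j).
3) (5 + j) * (1 + j) * (-4 + j)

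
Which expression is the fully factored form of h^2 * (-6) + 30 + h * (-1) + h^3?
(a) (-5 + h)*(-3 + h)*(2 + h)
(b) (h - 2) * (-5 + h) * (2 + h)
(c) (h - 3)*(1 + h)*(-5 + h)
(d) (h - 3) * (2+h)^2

We need to factor h^2 * (-6) + 30 + h * (-1) + h^3.
The factored form is (-5 + h)*(-3 + h)*(2 + h).
a) (-5 + h)*(-3 + h)*(2 + h)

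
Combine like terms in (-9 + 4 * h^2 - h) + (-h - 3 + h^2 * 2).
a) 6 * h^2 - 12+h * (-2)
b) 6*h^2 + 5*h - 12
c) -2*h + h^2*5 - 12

Adding the polynomials and combining like terms:
(-9 + 4*h^2 - h) + (-h - 3 + h^2*2)
= 6 * h^2 - 12+h * (-2)
a) 6 * h^2 - 12+h * (-2)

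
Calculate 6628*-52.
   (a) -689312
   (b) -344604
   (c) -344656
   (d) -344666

6628 * -52 = -344656
c) -344656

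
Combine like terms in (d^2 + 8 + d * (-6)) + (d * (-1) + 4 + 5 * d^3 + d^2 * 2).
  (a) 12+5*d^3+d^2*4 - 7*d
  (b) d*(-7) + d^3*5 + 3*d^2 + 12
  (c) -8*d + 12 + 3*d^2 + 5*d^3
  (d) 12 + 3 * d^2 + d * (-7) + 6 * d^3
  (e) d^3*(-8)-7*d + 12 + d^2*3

Adding the polynomials and combining like terms:
(d^2 + 8 + d*(-6)) + (d*(-1) + 4 + 5*d^3 + d^2*2)
= d*(-7) + d^3*5 + 3*d^2 + 12
b) d*(-7) + d^3*5 + 3*d^2 + 12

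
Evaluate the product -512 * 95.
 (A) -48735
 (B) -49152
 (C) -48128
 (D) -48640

-512 * 95 = -48640
D) -48640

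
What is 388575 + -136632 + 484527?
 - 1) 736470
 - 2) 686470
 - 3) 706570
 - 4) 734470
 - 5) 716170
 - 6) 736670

First: 388575 + -136632 = 251943
Then: 251943 + 484527 = 736470
1) 736470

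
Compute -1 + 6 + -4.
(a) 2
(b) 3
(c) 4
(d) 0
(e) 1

First: -1 + 6 = 5
Then: 5 + -4 = 1
e) 1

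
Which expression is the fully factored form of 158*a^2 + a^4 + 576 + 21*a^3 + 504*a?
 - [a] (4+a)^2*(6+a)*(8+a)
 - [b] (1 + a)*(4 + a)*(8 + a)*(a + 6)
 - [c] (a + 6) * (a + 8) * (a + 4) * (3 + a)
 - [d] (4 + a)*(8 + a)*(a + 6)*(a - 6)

We need to factor 158*a^2 + a^4 + 576 + 21*a^3 + 504*a.
The factored form is (a + 6) * (a + 8) * (a + 4) * (3 + a).
c) (a + 6) * (a + 8) * (a + 4) * (3 + a)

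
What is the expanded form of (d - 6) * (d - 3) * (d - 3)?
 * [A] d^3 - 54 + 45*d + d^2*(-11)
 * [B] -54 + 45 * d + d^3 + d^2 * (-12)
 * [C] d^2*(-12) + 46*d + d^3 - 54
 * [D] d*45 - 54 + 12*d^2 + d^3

Expanding (d - 6) * (d - 3) * (d - 3):
= -54 + 45 * d + d^3 + d^2 * (-12)
B) -54 + 45 * d + d^3 + d^2 * (-12)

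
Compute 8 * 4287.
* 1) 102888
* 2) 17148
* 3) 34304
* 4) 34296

8 * 4287 = 34296
4) 34296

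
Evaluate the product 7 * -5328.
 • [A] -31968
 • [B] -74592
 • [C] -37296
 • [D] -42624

7 * -5328 = -37296
C) -37296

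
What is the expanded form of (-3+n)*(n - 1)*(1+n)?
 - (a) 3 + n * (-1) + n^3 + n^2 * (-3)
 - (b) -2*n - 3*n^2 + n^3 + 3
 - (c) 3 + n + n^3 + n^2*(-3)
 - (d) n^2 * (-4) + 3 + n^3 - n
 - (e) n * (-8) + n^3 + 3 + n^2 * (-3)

Expanding (-3+n)*(n - 1)*(1+n):
= 3 + n * (-1) + n^3 + n^2 * (-3)
a) 3 + n * (-1) + n^3 + n^2 * (-3)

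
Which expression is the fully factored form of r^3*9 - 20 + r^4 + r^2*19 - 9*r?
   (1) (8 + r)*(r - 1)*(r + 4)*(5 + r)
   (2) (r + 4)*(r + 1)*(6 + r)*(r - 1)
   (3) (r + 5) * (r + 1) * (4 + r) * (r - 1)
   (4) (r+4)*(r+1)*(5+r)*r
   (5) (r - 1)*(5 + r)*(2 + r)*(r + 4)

We need to factor r^3*9 - 20 + r^4 + r^2*19 - 9*r.
The factored form is (r + 5) * (r + 1) * (4 + r) * (r - 1).
3) (r + 5) * (r + 1) * (4 + r) * (r - 1)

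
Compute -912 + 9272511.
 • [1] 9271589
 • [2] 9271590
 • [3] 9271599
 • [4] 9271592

-912 + 9272511 = 9271599
3) 9271599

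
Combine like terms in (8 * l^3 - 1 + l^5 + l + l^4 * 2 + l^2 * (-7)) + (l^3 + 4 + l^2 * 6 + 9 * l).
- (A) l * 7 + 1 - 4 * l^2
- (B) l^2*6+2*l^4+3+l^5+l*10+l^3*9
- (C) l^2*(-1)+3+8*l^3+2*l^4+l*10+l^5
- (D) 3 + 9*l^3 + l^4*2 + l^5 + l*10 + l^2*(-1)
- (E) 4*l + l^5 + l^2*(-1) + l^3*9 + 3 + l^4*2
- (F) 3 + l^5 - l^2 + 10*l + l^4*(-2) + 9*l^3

Adding the polynomials and combining like terms:
(8*l^3 - 1 + l^5 + l + l^4*2 + l^2*(-7)) + (l^3 + 4 + l^2*6 + 9*l)
= 3 + 9*l^3 + l^4*2 + l^5 + l*10 + l^2*(-1)
D) 3 + 9*l^3 + l^4*2 + l^5 + l*10 + l^2*(-1)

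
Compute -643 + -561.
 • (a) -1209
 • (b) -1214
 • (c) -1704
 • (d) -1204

-643 + -561 = -1204
d) -1204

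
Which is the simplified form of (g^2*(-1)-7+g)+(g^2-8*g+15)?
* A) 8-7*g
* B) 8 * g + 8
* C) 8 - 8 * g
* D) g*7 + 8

Adding the polynomials and combining like terms:
(g^2*(-1) - 7 + g) + (g^2 - 8*g + 15)
= 8-7*g
A) 8-7*g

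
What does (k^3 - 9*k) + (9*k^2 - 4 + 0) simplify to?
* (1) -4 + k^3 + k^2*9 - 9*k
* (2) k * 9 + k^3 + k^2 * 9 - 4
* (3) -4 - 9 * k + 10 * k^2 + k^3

Adding the polynomials and combining like terms:
(k^3 - 9*k) + (9*k^2 - 4 + 0)
= -4 + k^3 + k^2*9 - 9*k
1) -4 + k^3 + k^2*9 - 9*k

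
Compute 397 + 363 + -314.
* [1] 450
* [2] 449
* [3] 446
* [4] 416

First: 397 + 363 = 760
Then: 760 + -314 = 446
3) 446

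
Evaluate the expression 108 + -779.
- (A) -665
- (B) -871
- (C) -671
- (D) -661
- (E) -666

108 + -779 = -671
C) -671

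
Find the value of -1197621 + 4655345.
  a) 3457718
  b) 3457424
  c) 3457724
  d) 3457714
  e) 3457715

-1197621 + 4655345 = 3457724
c) 3457724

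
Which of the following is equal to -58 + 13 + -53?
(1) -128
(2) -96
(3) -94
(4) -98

First: -58 + 13 = -45
Then: -45 + -53 = -98
4) -98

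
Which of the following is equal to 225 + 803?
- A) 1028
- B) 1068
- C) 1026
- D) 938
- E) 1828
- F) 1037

225 + 803 = 1028
A) 1028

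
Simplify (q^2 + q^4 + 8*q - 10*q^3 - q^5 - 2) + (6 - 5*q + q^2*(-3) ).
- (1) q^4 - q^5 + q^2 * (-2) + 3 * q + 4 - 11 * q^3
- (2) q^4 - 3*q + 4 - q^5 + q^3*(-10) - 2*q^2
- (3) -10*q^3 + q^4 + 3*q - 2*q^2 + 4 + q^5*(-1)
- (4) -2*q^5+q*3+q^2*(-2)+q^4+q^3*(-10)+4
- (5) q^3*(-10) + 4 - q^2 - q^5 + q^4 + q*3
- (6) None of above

Adding the polynomials and combining like terms:
(q^2 + q^4 + 8*q - 10*q^3 - q^5 - 2) + (6 - 5*q + q^2*(-3))
= -10*q^3 + q^4 + 3*q - 2*q^2 + 4 + q^5*(-1)
3) -10*q^3 + q^4 + 3*q - 2*q^2 + 4 + q^5*(-1)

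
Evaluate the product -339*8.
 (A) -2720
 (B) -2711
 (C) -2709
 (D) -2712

-339 * 8 = -2712
D) -2712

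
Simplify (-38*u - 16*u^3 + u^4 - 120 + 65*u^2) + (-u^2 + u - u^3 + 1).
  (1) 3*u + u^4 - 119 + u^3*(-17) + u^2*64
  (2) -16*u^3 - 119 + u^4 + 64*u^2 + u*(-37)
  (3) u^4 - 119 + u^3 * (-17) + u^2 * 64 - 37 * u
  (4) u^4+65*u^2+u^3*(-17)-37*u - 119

Adding the polynomials and combining like terms:
(-38*u - 16*u^3 + u^4 - 120 + 65*u^2) + (-u^2 + u - u^3 + 1)
= u^4 - 119 + u^3 * (-17) + u^2 * 64 - 37 * u
3) u^4 - 119 + u^3 * (-17) + u^2 * 64 - 37 * u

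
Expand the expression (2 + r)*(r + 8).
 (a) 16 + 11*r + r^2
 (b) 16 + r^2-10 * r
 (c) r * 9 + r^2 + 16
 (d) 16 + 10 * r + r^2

Expanding (2 + r)*(r + 8):
= 16 + 10 * r + r^2
d) 16 + 10 * r + r^2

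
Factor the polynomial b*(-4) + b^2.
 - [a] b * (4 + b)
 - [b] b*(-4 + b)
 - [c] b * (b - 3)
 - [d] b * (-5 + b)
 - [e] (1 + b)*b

We need to factor b*(-4) + b^2.
The factored form is b*(-4 + b).
b) b*(-4 + b)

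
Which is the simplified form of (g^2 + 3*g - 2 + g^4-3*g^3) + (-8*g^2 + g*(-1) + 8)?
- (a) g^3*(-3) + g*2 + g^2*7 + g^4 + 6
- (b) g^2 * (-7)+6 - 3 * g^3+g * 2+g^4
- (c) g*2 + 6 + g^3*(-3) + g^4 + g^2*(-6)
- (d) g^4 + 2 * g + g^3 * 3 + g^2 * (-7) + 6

Adding the polynomials and combining like terms:
(g^2 + 3*g - 2 + g^4 - 3*g^3) + (-8*g^2 + g*(-1) + 8)
= g^2 * (-7)+6 - 3 * g^3+g * 2+g^4
b) g^2 * (-7)+6 - 3 * g^3+g * 2+g^4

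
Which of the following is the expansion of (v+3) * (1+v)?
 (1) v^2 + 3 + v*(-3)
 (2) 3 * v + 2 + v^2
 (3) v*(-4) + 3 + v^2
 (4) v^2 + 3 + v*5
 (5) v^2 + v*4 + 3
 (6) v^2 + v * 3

Expanding (v+3) * (1+v):
= v^2 + v*4 + 3
5) v^2 + v*4 + 3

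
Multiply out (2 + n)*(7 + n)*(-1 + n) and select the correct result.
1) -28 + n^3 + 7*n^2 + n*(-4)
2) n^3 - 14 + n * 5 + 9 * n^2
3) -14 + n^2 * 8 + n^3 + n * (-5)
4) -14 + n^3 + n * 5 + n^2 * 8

Expanding (2 + n)*(7 + n)*(-1 + n):
= -14 + n^3 + n * 5 + n^2 * 8
4) -14 + n^3 + n * 5 + n^2 * 8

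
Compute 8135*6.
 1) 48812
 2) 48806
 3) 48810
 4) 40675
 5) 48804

8135 * 6 = 48810
3) 48810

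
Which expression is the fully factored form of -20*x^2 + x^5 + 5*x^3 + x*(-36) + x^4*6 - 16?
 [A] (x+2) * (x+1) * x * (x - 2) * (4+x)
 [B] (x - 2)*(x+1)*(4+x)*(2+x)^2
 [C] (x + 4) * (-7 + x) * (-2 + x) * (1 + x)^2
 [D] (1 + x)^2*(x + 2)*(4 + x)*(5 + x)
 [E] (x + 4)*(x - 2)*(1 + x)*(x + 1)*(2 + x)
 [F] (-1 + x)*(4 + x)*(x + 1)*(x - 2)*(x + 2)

We need to factor -20*x^2 + x^5 + 5*x^3 + x*(-36) + x^4*6 - 16.
The factored form is (x + 4)*(x - 2)*(1 + x)*(x + 1)*(2 + x).
E) (x + 4)*(x - 2)*(1 + x)*(x + 1)*(2 + x)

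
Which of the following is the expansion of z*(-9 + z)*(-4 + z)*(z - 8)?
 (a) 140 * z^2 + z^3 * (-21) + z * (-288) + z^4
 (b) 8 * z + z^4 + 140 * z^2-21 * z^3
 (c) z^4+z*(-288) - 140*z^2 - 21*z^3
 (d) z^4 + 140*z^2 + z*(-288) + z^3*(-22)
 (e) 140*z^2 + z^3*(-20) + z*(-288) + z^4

Expanding z*(-9 + z)*(-4 + z)*(z - 8):
= 140 * z^2 + z^3 * (-21) + z * (-288) + z^4
a) 140 * z^2 + z^3 * (-21) + z * (-288) + z^4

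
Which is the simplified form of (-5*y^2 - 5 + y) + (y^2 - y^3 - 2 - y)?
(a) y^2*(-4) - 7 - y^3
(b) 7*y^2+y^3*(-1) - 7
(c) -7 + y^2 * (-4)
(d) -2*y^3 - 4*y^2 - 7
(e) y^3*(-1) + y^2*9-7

Adding the polynomials and combining like terms:
(-5*y^2 - 5 + y) + (y^2 - y^3 - 2 - y)
= y^2*(-4) - 7 - y^3
a) y^2*(-4) - 7 - y^3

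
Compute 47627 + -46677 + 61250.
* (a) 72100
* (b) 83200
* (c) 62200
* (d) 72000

First: 47627 + -46677 = 950
Then: 950 + 61250 = 62200
c) 62200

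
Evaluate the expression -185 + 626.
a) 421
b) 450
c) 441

-185 + 626 = 441
c) 441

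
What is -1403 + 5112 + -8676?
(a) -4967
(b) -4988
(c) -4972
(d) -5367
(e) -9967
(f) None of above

First: -1403 + 5112 = 3709
Then: 3709 + -8676 = -4967
a) -4967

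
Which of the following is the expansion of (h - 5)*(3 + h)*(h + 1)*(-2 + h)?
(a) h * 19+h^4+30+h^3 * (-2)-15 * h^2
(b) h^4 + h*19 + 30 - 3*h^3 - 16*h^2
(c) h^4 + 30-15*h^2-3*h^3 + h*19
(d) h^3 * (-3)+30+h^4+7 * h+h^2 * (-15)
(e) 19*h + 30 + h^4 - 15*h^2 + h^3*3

Expanding (h - 5)*(3 + h)*(h + 1)*(-2 + h):
= h^4 + 30-15*h^2-3*h^3 + h*19
c) h^4 + 30-15*h^2-3*h^3 + h*19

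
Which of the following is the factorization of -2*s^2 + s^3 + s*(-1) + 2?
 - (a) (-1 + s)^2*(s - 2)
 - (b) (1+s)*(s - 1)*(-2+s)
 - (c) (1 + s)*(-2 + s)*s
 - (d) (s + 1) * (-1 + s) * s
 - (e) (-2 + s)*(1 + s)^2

We need to factor -2*s^2 + s^3 + s*(-1) + 2.
The factored form is (1+s)*(s - 1)*(-2+s).
b) (1+s)*(s - 1)*(-2+s)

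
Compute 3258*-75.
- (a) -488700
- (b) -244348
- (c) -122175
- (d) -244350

3258 * -75 = -244350
d) -244350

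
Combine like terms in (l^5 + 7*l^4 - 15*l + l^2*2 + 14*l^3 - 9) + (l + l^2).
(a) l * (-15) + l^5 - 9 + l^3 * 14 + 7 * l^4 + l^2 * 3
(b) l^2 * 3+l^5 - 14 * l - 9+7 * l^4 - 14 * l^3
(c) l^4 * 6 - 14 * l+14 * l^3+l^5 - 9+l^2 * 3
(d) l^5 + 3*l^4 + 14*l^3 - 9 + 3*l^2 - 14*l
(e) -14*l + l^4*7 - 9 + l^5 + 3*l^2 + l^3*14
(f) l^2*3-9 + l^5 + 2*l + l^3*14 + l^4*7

Adding the polynomials and combining like terms:
(l^5 + 7*l^4 - 15*l + l^2*2 + 14*l^3 - 9) + (l + l^2)
= -14*l + l^4*7 - 9 + l^5 + 3*l^2 + l^3*14
e) -14*l + l^4*7 - 9 + l^5 + 3*l^2 + l^3*14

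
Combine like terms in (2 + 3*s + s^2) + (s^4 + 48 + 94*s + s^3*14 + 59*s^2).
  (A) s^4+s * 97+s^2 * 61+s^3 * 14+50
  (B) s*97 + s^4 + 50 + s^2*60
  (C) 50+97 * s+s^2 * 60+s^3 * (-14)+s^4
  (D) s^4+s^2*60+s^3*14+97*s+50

Adding the polynomials and combining like terms:
(2 + 3*s + s^2) + (s^4 + 48 + 94*s + s^3*14 + 59*s^2)
= s^4+s^2*60+s^3*14+97*s+50
D) s^4+s^2*60+s^3*14+97*s+50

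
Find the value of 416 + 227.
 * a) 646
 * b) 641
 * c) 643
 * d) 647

416 + 227 = 643
c) 643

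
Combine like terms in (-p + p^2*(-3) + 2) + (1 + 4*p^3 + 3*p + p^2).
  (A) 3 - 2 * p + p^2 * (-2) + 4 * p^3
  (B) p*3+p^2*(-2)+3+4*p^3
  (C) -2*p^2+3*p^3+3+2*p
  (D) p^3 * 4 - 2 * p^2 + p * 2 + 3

Adding the polynomials and combining like terms:
(-p + p^2*(-3) + 2) + (1 + 4*p^3 + 3*p + p^2)
= p^3 * 4 - 2 * p^2 + p * 2 + 3
D) p^3 * 4 - 2 * p^2 + p * 2 + 3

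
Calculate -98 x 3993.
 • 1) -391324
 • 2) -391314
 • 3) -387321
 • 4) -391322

-98 * 3993 = -391314
2) -391314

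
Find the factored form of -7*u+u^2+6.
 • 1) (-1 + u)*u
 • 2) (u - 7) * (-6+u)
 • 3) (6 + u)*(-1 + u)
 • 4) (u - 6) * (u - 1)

We need to factor -7*u+u^2+6.
The factored form is (u - 6) * (u - 1).
4) (u - 6) * (u - 1)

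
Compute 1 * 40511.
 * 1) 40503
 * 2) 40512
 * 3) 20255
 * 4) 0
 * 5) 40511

1 * 40511 = 40511
5) 40511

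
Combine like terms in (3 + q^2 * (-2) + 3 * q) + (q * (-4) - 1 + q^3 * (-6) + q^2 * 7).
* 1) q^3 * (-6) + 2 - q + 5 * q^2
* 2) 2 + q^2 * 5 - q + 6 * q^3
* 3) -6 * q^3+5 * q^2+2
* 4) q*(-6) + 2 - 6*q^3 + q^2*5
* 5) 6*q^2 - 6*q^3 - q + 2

Adding the polynomials and combining like terms:
(3 + q^2*(-2) + 3*q) + (q*(-4) - 1 + q^3*(-6) + q^2*7)
= q^3 * (-6) + 2 - q + 5 * q^2
1) q^3 * (-6) + 2 - q + 5 * q^2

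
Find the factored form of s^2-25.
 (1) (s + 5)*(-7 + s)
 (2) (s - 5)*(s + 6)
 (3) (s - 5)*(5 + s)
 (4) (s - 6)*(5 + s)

We need to factor s^2-25.
The factored form is (s - 5)*(5 + s).
3) (s - 5)*(5 + s)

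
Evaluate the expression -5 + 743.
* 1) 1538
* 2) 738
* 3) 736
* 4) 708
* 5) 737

-5 + 743 = 738
2) 738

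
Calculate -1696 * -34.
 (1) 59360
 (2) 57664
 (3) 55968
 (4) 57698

-1696 * -34 = 57664
2) 57664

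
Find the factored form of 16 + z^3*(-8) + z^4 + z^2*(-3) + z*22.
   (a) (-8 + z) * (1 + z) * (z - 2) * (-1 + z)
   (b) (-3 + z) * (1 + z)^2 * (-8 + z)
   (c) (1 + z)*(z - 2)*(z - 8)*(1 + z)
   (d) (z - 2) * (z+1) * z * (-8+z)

We need to factor 16 + z^3*(-8) + z^4 + z^2*(-3) + z*22.
The factored form is (1 + z)*(z - 2)*(z - 8)*(1 + z).
c) (1 + z)*(z - 2)*(z - 8)*(1 + z)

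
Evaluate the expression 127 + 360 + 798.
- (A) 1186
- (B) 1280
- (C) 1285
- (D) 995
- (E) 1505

First: 127 + 360 = 487
Then: 487 + 798 = 1285
C) 1285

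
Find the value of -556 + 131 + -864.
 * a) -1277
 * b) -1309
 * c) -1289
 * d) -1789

First: -556 + 131 = -425
Then: -425 + -864 = -1289
c) -1289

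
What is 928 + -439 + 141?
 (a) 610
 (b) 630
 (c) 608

First: 928 + -439 = 489
Then: 489 + 141 = 630
b) 630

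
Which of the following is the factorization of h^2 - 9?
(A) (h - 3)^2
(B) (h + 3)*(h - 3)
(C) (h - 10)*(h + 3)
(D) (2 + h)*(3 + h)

We need to factor h^2 - 9.
The factored form is (h + 3)*(h - 3).
B) (h + 3)*(h - 3)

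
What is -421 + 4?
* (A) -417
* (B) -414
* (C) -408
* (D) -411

-421 + 4 = -417
A) -417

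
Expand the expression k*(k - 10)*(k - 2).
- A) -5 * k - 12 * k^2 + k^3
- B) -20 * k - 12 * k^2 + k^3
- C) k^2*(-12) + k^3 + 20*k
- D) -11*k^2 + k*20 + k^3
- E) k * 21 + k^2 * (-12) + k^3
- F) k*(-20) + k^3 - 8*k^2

Expanding k*(k - 10)*(k - 2):
= k^2*(-12) + k^3 + 20*k
C) k^2*(-12) + k^3 + 20*k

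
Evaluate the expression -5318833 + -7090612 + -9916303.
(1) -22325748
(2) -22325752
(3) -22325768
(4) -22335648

First: -5318833 + -7090612 = -12409445
Then: -12409445 + -9916303 = -22325748
1) -22325748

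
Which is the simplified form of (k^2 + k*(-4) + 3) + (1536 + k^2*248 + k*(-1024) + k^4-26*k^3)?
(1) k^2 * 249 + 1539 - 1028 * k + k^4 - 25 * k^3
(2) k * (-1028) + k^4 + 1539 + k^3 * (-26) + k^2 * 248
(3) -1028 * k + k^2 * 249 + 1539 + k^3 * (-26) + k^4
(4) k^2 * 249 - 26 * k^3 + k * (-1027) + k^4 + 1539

Adding the polynomials and combining like terms:
(k^2 + k*(-4) + 3) + (1536 + k^2*248 + k*(-1024) + k^4 - 26*k^3)
= -1028 * k + k^2 * 249 + 1539 + k^3 * (-26) + k^4
3) -1028 * k + k^2 * 249 + 1539 + k^3 * (-26) + k^4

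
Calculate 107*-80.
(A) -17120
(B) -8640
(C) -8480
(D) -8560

107 * -80 = -8560
D) -8560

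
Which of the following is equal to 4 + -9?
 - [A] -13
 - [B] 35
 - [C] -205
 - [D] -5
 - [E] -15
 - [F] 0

4 + -9 = -5
D) -5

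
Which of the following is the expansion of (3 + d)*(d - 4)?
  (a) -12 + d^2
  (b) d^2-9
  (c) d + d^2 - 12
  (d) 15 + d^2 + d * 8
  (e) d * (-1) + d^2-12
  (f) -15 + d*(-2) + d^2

Expanding (3 + d)*(d - 4):
= d * (-1) + d^2-12
e) d * (-1) + d^2-12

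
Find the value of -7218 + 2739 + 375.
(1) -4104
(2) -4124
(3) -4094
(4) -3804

First: -7218 + 2739 = -4479
Then: -4479 + 375 = -4104
1) -4104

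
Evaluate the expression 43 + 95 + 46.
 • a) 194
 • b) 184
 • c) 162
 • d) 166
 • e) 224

First: 43 + 95 = 138
Then: 138 + 46 = 184
b) 184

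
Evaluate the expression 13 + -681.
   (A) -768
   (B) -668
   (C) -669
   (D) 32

13 + -681 = -668
B) -668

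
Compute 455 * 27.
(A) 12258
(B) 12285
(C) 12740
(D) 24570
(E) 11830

455 * 27 = 12285
B) 12285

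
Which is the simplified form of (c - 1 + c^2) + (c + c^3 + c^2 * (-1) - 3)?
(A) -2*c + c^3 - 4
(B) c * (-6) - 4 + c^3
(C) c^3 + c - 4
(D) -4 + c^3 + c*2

Adding the polynomials and combining like terms:
(c - 1 + c^2) + (c + c^3 + c^2*(-1) - 3)
= -4 + c^3 + c*2
D) -4 + c^3 + c*2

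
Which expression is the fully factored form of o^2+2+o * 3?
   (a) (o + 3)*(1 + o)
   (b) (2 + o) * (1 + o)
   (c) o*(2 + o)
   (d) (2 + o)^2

We need to factor o^2+2+o * 3.
The factored form is (2 + o) * (1 + o).
b) (2 + o) * (1 + o)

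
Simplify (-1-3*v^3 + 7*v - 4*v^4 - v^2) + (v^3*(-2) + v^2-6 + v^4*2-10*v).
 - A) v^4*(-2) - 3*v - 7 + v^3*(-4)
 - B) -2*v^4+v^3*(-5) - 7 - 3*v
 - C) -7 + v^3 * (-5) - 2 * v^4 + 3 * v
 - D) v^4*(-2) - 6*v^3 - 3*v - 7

Adding the polynomials and combining like terms:
(-1 - 3*v^3 + 7*v - 4*v^4 - v^2) + (v^3*(-2) + v^2 - 6 + v^4*2 - 10*v)
= -2*v^4+v^3*(-5) - 7 - 3*v
B) -2*v^4+v^3*(-5) - 7 - 3*v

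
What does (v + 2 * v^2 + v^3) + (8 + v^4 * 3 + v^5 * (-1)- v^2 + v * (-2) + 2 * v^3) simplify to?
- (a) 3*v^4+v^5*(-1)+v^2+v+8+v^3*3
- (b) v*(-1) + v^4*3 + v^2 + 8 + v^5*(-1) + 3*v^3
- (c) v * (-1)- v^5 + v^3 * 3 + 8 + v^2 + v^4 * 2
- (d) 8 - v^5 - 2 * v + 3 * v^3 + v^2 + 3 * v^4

Adding the polynomials and combining like terms:
(v + 2*v^2 + v^3) + (8 + v^4*3 + v^5*(-1) - v^2 + v*(-2) + 2*v^3)
= v*(-1) + v^4*3 + v^2 + 8 + v^5*(-1) + 3*v^3
b) v*(-1) + v^4*3 + v^2 + 8 + v^5*(-1) + 3*v^3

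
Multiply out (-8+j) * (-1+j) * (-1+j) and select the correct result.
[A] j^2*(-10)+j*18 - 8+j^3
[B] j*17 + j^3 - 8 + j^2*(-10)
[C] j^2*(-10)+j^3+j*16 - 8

Expanding (-8+j) * (-1+j) * (-1+j):
= j*17 + j^3 - 8 + j^2*(-10)
B) j*17 + j^3 - 8 + j^2*(-10)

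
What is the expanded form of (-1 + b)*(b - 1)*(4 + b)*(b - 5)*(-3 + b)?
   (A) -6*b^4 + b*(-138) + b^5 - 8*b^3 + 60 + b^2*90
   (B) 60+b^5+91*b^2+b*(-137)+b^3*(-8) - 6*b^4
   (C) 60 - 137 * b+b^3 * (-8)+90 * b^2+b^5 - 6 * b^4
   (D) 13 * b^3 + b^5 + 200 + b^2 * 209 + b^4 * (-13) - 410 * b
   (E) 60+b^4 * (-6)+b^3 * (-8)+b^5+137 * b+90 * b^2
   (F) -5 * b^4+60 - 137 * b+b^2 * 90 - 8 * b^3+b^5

Expanding (-1 + b)*(b - 1)*(4 + b)*(b - 5)*(-3 + b):
= 60 - 137 * b+b^3 * (-8)+90 * b^2+b^5 - 6 * b^4
C) 60 - 137 * b+b^3 * (-8)+90 * b^2+b^5 - 6 * b^4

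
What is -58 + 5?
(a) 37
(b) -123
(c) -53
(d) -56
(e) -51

-58 + 5 = -53
c) -53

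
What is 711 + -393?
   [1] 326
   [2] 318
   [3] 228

711 + -393 = 318
2) 318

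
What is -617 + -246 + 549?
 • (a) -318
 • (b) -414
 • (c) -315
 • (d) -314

First: -617 + -246 = -863
Then: -863 + 549 = -314
d) -314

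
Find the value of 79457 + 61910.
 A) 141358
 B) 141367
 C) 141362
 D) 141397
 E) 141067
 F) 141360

79457 + 61910 = 141367
B) 141367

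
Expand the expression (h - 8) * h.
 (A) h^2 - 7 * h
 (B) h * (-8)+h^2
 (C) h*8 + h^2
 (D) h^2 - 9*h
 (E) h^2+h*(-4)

Expanding (h - 8) * h:
= h * (-8)+h^2
B) h * (-8)+h^2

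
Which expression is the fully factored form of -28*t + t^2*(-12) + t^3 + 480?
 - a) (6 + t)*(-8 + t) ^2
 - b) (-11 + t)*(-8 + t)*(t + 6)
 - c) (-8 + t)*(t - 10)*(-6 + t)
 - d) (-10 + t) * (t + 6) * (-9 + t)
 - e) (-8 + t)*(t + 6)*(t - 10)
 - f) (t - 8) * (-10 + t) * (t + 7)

We need to factor -28*t + t^2*(-12) + t^3 + 480.
The factored form is (-8 + t)*(t + 6)*(t - 10).
e) (-8 + t)*(t + 6)*(t - 10)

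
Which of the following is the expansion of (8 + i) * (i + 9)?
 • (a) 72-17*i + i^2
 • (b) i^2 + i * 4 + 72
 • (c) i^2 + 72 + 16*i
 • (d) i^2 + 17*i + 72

Expanding (8 + i) * (i + 9):
= i^2 + 17*i + 72
d) i^2 + 17*i + 72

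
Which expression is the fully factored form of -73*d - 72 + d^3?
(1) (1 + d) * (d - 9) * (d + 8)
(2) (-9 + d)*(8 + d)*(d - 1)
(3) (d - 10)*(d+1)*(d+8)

We need to factor -73*d - 72 + d^3.
The factored form is (1 + d) * (d - 9) * (d + 8).
1) (1 + d) * (d - 9) * (d + 8)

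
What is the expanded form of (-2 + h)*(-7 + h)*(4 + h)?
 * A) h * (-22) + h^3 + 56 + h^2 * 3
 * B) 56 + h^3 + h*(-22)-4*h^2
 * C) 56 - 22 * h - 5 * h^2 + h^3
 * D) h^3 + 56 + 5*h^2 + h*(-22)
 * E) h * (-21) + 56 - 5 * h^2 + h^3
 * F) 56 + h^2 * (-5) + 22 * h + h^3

Expanding (-2 + h)*(-7 + h)*(4 + h):
= 56 - 22 * h - 5 * h^2 + h^3
C) 56 - 22 * h - 5 * h^2 + h^3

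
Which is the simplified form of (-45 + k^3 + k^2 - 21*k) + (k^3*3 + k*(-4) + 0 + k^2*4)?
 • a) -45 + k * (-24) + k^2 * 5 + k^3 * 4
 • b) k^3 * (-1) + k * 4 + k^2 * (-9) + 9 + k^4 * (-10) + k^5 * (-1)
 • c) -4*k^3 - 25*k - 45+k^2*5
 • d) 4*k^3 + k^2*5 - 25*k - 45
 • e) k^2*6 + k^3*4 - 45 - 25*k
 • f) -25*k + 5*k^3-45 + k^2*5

Adding the polynomials and combining like terms:
(-45 + k^3 + k^2 - 21*k) + (k^3*3 + k*(-4) + 0 + k^2*4)
= 4*k^3 + k^2*5 - 25*k - 45
d) 4*k^3 + k^2*5 - 25*k - 45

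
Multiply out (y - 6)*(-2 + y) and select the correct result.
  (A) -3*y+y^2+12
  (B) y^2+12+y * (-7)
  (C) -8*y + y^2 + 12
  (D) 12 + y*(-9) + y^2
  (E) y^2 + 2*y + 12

Expanding (y - 6)*(-2 + y):
= -8*y + y^2 + 12
C) -8*y + y^2 + 12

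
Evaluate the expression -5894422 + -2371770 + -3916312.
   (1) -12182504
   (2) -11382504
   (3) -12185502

First: -5894422 + -2371770 = -8266192
Then: -8266192 + -3916312 = -12182504
1) -12182504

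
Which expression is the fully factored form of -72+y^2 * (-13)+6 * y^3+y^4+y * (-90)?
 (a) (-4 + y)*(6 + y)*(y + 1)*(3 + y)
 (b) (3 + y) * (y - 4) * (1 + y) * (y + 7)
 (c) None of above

We need to factor -72+y^2 * (-13)+6 * y^3+y^4+y * (-90).
The factored form is (-4 + y)*(6 + y)*(y + 1)*(3 + y).
a) (-4 + y)*(6 + y)*(y + 1)*(3 + y)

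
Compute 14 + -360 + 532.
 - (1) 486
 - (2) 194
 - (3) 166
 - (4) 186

First: 14 + -360 = -346
Then: -346 + 532 = 186
4) 186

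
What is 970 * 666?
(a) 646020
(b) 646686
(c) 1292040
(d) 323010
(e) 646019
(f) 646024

970 * 666 = 646020
a) 646020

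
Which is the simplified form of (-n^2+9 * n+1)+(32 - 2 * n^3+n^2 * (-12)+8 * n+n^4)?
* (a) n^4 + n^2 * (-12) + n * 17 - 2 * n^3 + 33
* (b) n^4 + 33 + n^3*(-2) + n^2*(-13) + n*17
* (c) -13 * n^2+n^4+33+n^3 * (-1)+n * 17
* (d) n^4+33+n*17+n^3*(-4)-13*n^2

Adding the polynomials and combining like terms:
(-n^2 + 9*n + 1) + (32 - 2*n^3 + n^2*(-12) + 8*n + n^4)
= n^4 + 33 + n^3*(-2) + n^2*(-13) + n*17
b) n^4 + 33 + n^3*(-2) + n^2*(-13) + n*17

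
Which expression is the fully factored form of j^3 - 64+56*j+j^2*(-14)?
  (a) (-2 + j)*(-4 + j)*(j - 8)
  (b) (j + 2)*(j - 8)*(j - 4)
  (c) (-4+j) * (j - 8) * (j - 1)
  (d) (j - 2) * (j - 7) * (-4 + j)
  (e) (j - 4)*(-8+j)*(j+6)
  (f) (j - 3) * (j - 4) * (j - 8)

We need to factor j^3 - 64+56*j+j^2*(-14).
The factored form is (-2 + j)*(-4 + j)*(j - 8).
a) (-2 + j)*(-4 + j)*(j - 8)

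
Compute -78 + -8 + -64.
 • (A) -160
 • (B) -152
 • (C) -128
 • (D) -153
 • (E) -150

First: -78 + -8 = -86
Then: -86 + -64 = -150
E) -150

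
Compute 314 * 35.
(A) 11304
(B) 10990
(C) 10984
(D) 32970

314 * 35 = 10990
B) 10990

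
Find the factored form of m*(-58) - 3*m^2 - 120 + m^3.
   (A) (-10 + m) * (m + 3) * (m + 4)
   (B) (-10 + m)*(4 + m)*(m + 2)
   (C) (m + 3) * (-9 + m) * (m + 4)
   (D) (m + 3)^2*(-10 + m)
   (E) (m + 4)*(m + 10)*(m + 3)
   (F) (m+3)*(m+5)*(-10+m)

We need to factor m*(-58) - 3*m^2 - 120 + m^3.
The factored form is (-10 + m) * (m + 3) * (m + 4).
A) (-10 + m) * (m + 3) * (m + 4)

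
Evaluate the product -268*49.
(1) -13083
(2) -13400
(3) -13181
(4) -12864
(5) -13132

-268 * 49 = -13132
5) -13132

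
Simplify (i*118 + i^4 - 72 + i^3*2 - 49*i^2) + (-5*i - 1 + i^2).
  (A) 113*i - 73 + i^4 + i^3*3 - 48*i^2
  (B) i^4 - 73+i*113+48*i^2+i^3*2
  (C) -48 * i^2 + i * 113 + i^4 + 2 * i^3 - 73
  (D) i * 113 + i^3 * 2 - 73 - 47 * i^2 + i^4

Adding the polynomials and combining like terms:
(i*118 + i^4 - 72 + i^3*2 - 49*i^2) + (-5*i - 1 + i^2)
= -48 * i^2 + i * 113 + i^4 + 2 * i^3 - 73
C) -48 * i^2 + i * 113 + i^4 + 2 * i^3 - 73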